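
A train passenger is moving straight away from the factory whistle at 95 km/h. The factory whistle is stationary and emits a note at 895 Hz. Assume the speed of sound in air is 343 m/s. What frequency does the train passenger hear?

95 km/h = 26.39 m/s.
Moving observer, stationary source: f' = f · (v − v_o)/v.
f' = 895 × (343 − 26.39)/343 = 895 × 316.61/343 ≈ 826 Hz.

826 Hz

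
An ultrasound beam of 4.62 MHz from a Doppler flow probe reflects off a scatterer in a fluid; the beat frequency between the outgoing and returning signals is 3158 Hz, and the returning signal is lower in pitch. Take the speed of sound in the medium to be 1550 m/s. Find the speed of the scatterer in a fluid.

0.53 m/s

Double Doppler shift off a moving reflector: f₂ = f₀ · (v + u)/(v − u) (u > 0 toward emitter).
Returning signal is lower, so f₂ = f₀ − Δf = 4620000 − 3158 = 4616842 Hz.
Rearranging, u = v · (f₂ − f₀)/(f₂ + f₀) = 1550 × -3158/9236842 ≈ -0.53 m/s.
So the scatterer in a fluid is moving at 0.53 m/s away from the emitter.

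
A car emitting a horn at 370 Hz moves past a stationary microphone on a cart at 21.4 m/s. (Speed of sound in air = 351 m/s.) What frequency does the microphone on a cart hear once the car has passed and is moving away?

349 Hz

Receding: f₂ = f · v/(v + v_s) = 370 × 351/372.4 ≈ 349 Hz.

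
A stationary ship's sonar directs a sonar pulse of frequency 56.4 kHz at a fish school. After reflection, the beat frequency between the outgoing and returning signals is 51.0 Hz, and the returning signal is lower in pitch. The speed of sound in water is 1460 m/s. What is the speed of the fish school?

0.66 m/s

Double Doppler shift off a moving reflector: f₂ = f₀ · (v + u)/(v − u) (u > 0 toward emitter).
Returning signal is lower, so f₂ = f₀ − Δf = 56400 − 51 = 56349 Hz.
Rearranging, u = v · (f₂ − f₀)/(f₂ + f₀) = 1460 × -51/112749 ≈ -0.66 m/s.
So the fish school is moving at 0.66 m/s away from the emitter.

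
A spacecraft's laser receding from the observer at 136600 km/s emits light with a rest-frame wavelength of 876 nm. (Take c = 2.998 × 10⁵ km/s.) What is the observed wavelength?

β = v/c = 136600/299800 = 0.4556.
Relativistic Doppler for wavelength: λ' = λ₀ · √((1 + β)/(1 − β)).
λ' = 876 × √(1.4556/0.5444) = 876 × 1.63524 ≈ 1432.5 nm.

1432.5 nm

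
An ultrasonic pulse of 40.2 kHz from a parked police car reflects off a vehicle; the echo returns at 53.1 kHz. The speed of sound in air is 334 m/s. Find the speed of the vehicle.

Double Doppler shift off a moving reflector: f₂ = f₀ · (v + u)/(v − u) (u > 0 toward emitter).
Rearranging, u = v · (f₂ − f₀)/(f₂ + f₀) = 334 × 12.9/93.3 ≈ 46 m/s.
So the vehicle is moving at 46 m/s toward the emitter.

46 m/s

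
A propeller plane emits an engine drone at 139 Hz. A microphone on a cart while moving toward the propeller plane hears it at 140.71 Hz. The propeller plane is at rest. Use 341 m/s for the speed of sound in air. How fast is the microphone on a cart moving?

4.2 m/s

f' = f · (v + v_o)/v ⇒ v_o = v · |f'/f − 1|.
v_o = 341 × |140.71/139 − 1| = 341 × 0.0123 ≈ 4.2 m/s.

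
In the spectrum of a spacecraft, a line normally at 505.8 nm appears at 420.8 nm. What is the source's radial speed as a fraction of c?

0.182

λ'/λ₀ = 0.8319 < 1 (blueshift), so the source is approaching.
λ'/λ₀ = √((1 − β)/(1 + β)) for an approaching source ⇒ β = (1 − r²)/(1 + r²) with r = λ'/λ₀.
β = (1 − 0.6921)/(1 + 0.6921) ≈ 0.182.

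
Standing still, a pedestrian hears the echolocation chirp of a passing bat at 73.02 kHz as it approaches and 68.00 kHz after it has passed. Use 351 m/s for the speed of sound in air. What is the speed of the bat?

12.5 m/s

f₁/f₂ = (v + v_s)/(v − v_s), so v_s = v · (f₁ − f₂)/(f₁ + f₂).
v_s = 351 × (73.02 − 68.00)/(73.02 + 68.00) = 351 × 5.02/141.02 ≈ 12.5 m/s.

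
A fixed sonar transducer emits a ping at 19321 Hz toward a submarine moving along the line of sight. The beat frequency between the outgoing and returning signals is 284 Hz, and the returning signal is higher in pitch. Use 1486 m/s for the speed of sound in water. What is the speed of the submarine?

10.8 m/s

Double Doppler shift off a moving reflector: f₂ = f₀ · (v + u)/(v − u) (u > 0 toward emitter).
Returning signal is higher, so f₂ = f₀ + Δf = 19321 + 284 = 19605 Hz.
Rearranging, u = v · (f₂ − f₀)/(f₂ + f₀) = 1486 × 284/38926 ≈ 10.8 m/s.
So the submarine is moving at 10.8 m/s toward the emitter.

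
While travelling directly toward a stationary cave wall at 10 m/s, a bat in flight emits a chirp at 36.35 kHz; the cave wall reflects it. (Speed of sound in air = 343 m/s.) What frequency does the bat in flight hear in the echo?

38.5 kHz

The cave wall receives the sound from a moving source: f₁ = f₀ · v/(v − v_e) = 36.35 × 343/333 ≈ 37.4 kHz.
On the return leg the bat in flight is a moving observer: f₂ = f₁ · (v + v_e)/v = 37.4 × 353/343 ≈ 38.5 kHz.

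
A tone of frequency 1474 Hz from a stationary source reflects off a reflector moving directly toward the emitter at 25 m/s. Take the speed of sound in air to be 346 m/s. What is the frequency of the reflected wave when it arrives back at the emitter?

1704 Hz

The reflector first receives the wave as a moving observer: f₁ = f₀ · (v + u)/v = 1474 × (346 + 25)/346 ≈ 1581 Hz.
On reflection it acts as a source moving toward the stationary detector: f₂ = f₁ · v/(v − u) = 1581 × 346/321 ≈ 1704 Hz.
Equivalently f₂ = f₀ · (v + u)/(v − u).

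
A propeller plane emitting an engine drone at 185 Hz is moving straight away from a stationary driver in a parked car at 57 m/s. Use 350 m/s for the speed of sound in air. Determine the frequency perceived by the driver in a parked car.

159 Hz

Moving source, stationary observer: f' = f · v/(v + v_s) since the source is receding.
f' = 185 × 350/(350 + 57) = 185 × 350/407 ≈ 159 Hz.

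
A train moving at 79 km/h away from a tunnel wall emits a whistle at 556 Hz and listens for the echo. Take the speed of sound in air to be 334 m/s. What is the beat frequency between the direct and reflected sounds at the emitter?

69 Hz

79 km/h = 21.94 m/s.
The tunnel wall receives the sound from a moving source: f₁ = f₀ · v/(v + v_e) = 556 × 334/355.94 ≈ 521.7 Hz.
On the return leg the train is a moving observer: f₂ = f₁ · (v − v_e)/v = 521.7 × 312.06/334 ≈ 487.4 Hz.
Beat against the emitted tone: |f₂ − f₀| = 2v_e·f₀/(v + v_e) = 2 × 21.94 × 556/355.94 ≈ 69 Hz.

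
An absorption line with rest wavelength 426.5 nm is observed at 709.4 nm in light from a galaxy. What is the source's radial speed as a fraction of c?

λ'/λ₀ = 1.6633 > 1 (redshift), so the source is receding.
λ'/λ₀ = √((1 + β)/(1 − β)) for a receding source ⇒ β = (r² − 1)/(r² + 1) with r = λ'/λ₀.
β = (2.7666 − 1)/(2.7666 + 1) ≈ 0.469.

0.469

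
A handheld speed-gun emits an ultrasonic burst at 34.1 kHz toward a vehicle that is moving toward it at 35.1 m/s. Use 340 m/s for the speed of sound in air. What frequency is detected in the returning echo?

At the vehicle (a moving observer), f₁ = f₀ · (v + u)/v = 34.1 × 375.1/340 ≈ 37.6 kHz.
On reflection it acts as a source moving toward the stationary detector: f₂ = f₁ · v/(v − u) = 37.6 × 340/304.9 ≈ 42.0 kHz.
Equivalently f₂ = f₀ · (v + u)/(v − u).

42.0 kHz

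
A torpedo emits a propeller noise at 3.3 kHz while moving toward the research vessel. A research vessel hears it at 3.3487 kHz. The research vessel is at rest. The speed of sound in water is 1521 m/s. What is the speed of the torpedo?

22.1 m/s

f' = f · v/(v − v_s) ⇒ v_s = v · |1 − f/f'|.
v_s = 1521 × |1 − 3.3/3.3487| = 1521 × 0.01454 ≈ 22.1 m/s.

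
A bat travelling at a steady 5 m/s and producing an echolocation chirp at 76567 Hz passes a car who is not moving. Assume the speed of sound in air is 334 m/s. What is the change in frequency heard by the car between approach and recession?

Approaching: f₁ = f · v/(v − v_s) = 76567 × 334/329 ≈ 77731 Hz.
Receding: f₂ = f · v/(v + v_s) = 76567 × 334/339 ≈ 75438 Hz.
Drop: f₁ − f₂ = 2f·v·v_s/(v² − v_s²) = 2 × 76567 × 334 × 5/(334² − 5²) ≈ 2293 Hz.

2293 Hz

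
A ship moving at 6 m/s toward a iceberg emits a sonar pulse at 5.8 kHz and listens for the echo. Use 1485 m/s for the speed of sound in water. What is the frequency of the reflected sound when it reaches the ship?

The iceberg receives the sound from a moving source: f₁ = f₀ · v/(v − v_e) = 5.8 × 1485/1479 ≈ 5.82 kHz.
On the return leg the ship is a moving observer: f₂ = f₁ · (v + v_e)/v = 5.82 × 1491/1485 ≈ 5.85 kHz.

5.85 kHz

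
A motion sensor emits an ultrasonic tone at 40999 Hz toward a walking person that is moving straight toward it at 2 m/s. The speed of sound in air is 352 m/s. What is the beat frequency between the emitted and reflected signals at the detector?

469 Hz

At the walking person (a moving observer), f₁ = f₀ · (v + u)/v = 40999 × 354/352 ≈ 41232 Hz.
On reflection it acts as a source moving toward the stationary detector: f₂ = f₁ · v/(v − u) = 41232 × 352/350 ≈ 41468 Hz.
Beat frequency: |f₂ − f₀| = 2u·f₀/(v − u) = 2 × 2 × 40999/350 ≈ 469 Hz.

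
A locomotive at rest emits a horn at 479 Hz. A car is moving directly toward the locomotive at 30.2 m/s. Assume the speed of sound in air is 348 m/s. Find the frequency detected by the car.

Moving observer, stationary source: f' = f · (v + v_o)/v.
f' = 479 × (348 + 30.2)/348 = 479 × 378.2/348 ≈ 521 Hz.

521 Hz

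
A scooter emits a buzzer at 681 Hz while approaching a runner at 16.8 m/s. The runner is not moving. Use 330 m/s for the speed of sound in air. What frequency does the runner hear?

718 Hz

Moving source, stationary observer: f' = f · v/(v − v_s) since the source is approaching.
f' = 681 × 330/(330 − 16.8) = 681 × 330/313.2 ≈ 718 Hz.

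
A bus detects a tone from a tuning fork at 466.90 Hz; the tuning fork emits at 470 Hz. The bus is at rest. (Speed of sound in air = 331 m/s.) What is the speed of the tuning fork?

2.20 m/s

f' < f, so the tuning fork is receding.
f' = f · v/(v + v_s) ⇒ v_s = v · |1 − f/f'|.
v_s = 331 × |1 − 470/466.90| = 331 × 0.00664 ≈ 2.20 m/s.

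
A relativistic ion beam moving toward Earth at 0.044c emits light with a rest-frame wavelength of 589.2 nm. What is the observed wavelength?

Relativistic Doppler for wavelength: λ' = λ₀ · √((1 − β)/(1 + β)).
λ' = 589.2 × √(0.9560/1.0440) = 589.2 × 0.95693 ≈ 563.8 nm.

563.8 nm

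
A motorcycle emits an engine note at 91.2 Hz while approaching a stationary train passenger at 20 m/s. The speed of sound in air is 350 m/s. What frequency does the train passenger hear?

97 Hz

Only the source moves, toward the listener, so f' = f · v/(v − v_s).
f' = 91.2 × 350/(350 − 20) = 91.2 × 350/330 ≈ 97 Hz.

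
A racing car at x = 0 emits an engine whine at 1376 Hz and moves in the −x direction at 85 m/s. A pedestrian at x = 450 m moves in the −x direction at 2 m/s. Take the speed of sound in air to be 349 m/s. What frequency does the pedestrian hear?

The observer lies on the +x side, so the source is heading away from the observer and the observer is heading toward the source.
With source receding and observer approaching, f' = f · (v + v_o)/(v + v_s).
f' = 1376 × (349 + 2)/(349 + 85) = 1376 × 351/434 ≈ 1113 Hz.

1113 Hz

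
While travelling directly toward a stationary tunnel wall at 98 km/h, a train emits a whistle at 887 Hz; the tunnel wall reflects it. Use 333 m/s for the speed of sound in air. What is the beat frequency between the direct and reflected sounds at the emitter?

98 km/h = 27.22 m/s.
The tunnel wall receives the sound from a moving source: f₁ = f₀ · v/(v − v_e) = 887 × 333/305.78 ≈ 966.0 Hz.
On the return leg the train is a moving observer: f₂ = f₁ · (v + v_e)/v = 966.0 × 360.22/333 ≈ 1044.9 Hz.
Equivalently f₂ = f₀ · (v + v_e)/(v − v_e).
Beat against the emitted tone: |f₂ − f₀| = 2v_e·f₀/(v − v_e) = 2 × 27.22 × 887/305.78 ≈ 158 Hz.

158 Hz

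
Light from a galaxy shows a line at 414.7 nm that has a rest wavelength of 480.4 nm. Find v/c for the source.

0.146c

λ'/λ₀ = 0.8632 < 1 (blueshift), so the source is approaching.
λ'/λ₀ = √((1 − β)/(1 + β)) for an approaching source ⇒ β = (1 − r²)/(1 + r²) with r = λ'/λ₀.
β = (1 − 0.7452)/(1 + 0.7452) ≈ 0.146.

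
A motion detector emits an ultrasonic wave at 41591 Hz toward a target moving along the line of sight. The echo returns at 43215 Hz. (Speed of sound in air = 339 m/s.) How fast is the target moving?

6.5 m/s

Double Doppler shift off a moving reflector: f₂ = f₀ · (v + u)/(v − u) (u > 0 toward emitter).
Rearranging, u = v · (f₂ − f₀)/(f₂ + f₀) = 339 × 1624/84806 ≈ 6.5 m/s.
So the target is moving at 6.5 m/s toward the emitter.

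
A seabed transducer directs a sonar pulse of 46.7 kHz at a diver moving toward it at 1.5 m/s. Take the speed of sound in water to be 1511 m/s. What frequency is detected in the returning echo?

At the diver (a moving observer), f₁ = f₀ · (v + u)/v = 46.7 × 1512.5/1511 ≈ 46.7 kHz.
On reflection it acts as a source moving toward the stationary detector: f₂ = f₁ · v/(v − u) = 46.7 × 1511/1509.5 ≈ 46.8 kHz.

46.8 kHz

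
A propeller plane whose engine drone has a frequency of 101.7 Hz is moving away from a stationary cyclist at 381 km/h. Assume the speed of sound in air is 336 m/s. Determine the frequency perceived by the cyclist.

381 km/h = 105.8 m/s.
Only the source moves, away from the listener, so f' = f · v/(v + v_s).
f' = 101.7 × 336/(336 + 105.8) = 101.7 × 336/441.8 ≈ 77 Hz.

77 Hz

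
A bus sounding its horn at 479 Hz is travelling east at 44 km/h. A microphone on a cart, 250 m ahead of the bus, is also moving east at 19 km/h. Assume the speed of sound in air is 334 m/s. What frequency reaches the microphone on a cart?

44 km/h = 12.22 m/s; 19 km/h = 5.278 m/s.
The microphone on a cart is ahead, so the bus is moving toward it while the microphone on a cart is moving away from the bus.
With source approaching and observer receding, f' = f · (v − v_o)/(v − v_s).
f' = 479 × (334 − 5.278)/(334 − 12.22) = 479 × 328.72/321.78 ≈ 489 Hz.

489 Hz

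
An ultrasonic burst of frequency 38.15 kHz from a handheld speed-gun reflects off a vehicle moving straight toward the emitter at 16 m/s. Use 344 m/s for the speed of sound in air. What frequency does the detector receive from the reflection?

41.9 kHz

The vehicle first receives the wave as a moving observer: f₁ = f₀ · (v + u)/v = 38.15 × (344 + 16)/344 ≈ 39.9 kHz.
On reflection it acts as a source moving toward the stationary detector: f₂ = f₁ · v/(v − u) = 39.9 × 344/328 ≈ 41.9 kHz.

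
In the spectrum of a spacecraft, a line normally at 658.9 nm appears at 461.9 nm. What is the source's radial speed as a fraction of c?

0.341c

λ'/λ₀ = 0.7010 < 1 (blueshift), so the source is approaching.
λ'/λ₀ = √((1 − β)/(1 + β)) for an approaching source ⇒ β = (1 − r²)/(1 + r²) with r = λ'/λ₀.
β = (1 − 0.4914)/(1 + 0.4914) ≈ 0.341.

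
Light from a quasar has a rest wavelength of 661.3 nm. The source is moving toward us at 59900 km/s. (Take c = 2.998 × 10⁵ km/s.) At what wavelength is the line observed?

β = v/c = 59900/299800 = 0.1998.
Relativistic Doppler for wavelength: λ' = λ₀ · √((1 − β)/(1 + β)).
λ' = 661.3 × √(0.8002/1.1998) = 661.3 × 0.81667 ≈ 540.1 nm.

540.1 nm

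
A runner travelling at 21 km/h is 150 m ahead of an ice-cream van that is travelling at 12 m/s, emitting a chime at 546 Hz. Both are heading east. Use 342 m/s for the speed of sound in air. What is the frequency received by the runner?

21 km/h = 5.833 m/s.
The runner is ahead, so the ice-cream van is moving toward it while the runner is moving away from the ice-cream van.
General Doppler shift: f' = f · (v − v_o)/(v − v_s).
f' = 546 × (342 − 5.833)/(342 − 12) = 546 × 336.17/330 ≈ 556 Hz.

556 Hz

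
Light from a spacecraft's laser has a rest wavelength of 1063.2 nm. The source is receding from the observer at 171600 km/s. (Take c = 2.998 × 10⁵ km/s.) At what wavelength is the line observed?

β = v/c = 171600/299800 = 0.5724.
Relativistic Doppler for wavelength: λ' = λ₀ · √((1 + β)/(1 − β)).
λ' = 1063.2 × √(1.5724/0.4276) = 1063.2 × 1.91757 ≈ 2038.8 nm.

2038.8 nm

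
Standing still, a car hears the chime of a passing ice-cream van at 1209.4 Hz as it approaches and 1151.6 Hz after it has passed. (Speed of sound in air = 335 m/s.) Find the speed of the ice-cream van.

f₁/f₂ = (v + v_s)/(v − v_s), so v_s = v · (f₁ − f₂)/(f₁ + f₂).
v_s = 335 × (1209.4 − 1151.6)/(1209.4 + 1151.6) = 335 × 57.8/2361.0 ≈ 8.2 m/s.

8.2 m/s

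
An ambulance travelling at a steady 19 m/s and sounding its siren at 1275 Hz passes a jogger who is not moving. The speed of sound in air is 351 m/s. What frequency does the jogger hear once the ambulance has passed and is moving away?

1210 Hz

Receding: f₂ = f · v/(v + v_s) = 1275 × 351/370 ≈ 1210 Hz.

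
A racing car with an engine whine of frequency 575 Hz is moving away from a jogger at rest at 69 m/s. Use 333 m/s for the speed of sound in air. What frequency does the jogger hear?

476 Hz

Moving source, stationary observer: f' = f · v/(v + v_s) since the source is receding.
f' = 575 × 333/(333 + 69) = 575 × 333/402 ≈ 476 Hz.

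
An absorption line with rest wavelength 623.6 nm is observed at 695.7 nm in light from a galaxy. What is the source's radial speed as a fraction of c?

λ'/λ₀ = 1.1156 > 1 (redshift), so the source is receding.
λ'/λ₀ = √((1 + β)/(1 − β)) for a receding source ⇒ β = (r² − 1)/(r² + 1) with r = λ'/λ₀.
β = (1.2446 − 1)/(1.2446 + 1) ≈ 0.109.

0.109c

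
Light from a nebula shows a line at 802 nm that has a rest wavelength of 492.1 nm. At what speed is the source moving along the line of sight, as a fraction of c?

0.453c

λ'/λ₀ = 1.6298 > 1 (redshift), so the source is receding.
λ'/λ₀ = √((1 + β)/(1 − β)) for a receding source ⇒ β = (r² − 1)/(r² + 1) with r = λ'/λ₀.
β = (2.6561 − 1)/(2.6561 + 1) ≈ 0.453.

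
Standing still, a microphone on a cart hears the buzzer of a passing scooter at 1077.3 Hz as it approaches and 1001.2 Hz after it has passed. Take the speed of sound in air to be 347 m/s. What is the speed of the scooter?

12.7 m/s

f₁/f₂ = (v + v_s)/(v − v_s), so v_s = v · (f₁ − f₂)/(f₁ + f₂).
v_s = 347 × (1077.3 − 1001.2)/(1077.3 + 1001.2) = 347 × 76.1/2078.5 ≈ 12.7 m/s.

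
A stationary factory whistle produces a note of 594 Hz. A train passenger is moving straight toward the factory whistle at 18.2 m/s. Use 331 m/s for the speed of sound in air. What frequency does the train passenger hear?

Moving observer, stationary source: f' = f · (v + v_o)/v.
f' = 594 × (331 + 18.2)/331 = 594 × 349.2/331 ≈ 627 Hz.

627 Hz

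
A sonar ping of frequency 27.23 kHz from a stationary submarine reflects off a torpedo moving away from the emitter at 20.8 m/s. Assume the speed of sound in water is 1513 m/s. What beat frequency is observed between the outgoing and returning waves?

739 Hz

At the torpedo (a moving observer), f₁ = f₀ · (v − u)/v = 27.23 × 1492.2/1513 ≈ 26.856 kHz.
The reflection then acts as a moving source: f₂ = f₁ · v/(v + u) ≈ 26.491 kHz.
Beat frequency (with f₀ = 27230 Hz): |f₂ − f₀| = 2u·f₀/(v + u) = 2 × 20.8 × 27230/1533.8 ≈ 739 Hz.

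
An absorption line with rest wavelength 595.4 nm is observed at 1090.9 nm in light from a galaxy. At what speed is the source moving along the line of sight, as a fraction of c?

λ'/λ₀ = 1.8322 > 1 (redshift), so the source is receding.
λ'/λ₀ = √((1 + β)/(1 − β)) for a receding source ⇒ β = (r² − 1)/(r² + 1) with r = λ'/λ₀.
β = (3.3570 − 1)/(3.3570 + 1) ≈ 0.541.

0.541c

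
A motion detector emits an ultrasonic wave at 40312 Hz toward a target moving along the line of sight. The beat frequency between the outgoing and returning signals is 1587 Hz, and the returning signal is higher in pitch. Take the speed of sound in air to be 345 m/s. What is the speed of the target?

6.7 m/s

Double Doppler shift off a moving reflector: f₂ = f₀ · (v + u)/(v − u) (u > 0 toward emitter).
Returning signal is higher, so f₂ = f₀ + Δf = 40312 + 1587 = 41899 Hz.
Rearranging, u = v · (f₂ − f₀)/(f₂ + f₀) = 345 × 1587/82211 ≈ 6.7 m/s.
So the target is moving at 6.7 m/s toward the emitter.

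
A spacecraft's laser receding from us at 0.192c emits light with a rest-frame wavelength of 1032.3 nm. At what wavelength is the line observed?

1253.8 nm

Relativistic Doppler for wavelength: λ' = λ₀ · √((1 + β)/(1 − β)).
λ' = 1032.3 × √(1.1920/0.8080) = 1032.3 × 1.21460 ≈ 1253.8 nm.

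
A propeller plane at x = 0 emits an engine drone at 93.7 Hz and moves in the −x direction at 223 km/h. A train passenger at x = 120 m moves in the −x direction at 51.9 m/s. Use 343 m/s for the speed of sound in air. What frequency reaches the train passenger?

91 Hz

223 km/h = 61.94 m/s.
The observer lies on the +x side, so the source is heading away from the observer and the observer is heading toward the source.
General Doppler shift: f' = f · (v + v_o)/(v + v_s).
f' = 93.7 × (343 + 51.9)/(343 + 61.94) = 93.7 × 394.9/404.94 ≈ 91 Hz.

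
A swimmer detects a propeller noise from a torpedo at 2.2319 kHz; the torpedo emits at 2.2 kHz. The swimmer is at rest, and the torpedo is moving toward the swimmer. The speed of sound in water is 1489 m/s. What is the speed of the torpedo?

21.3 m/s

f' = f · v/(v − v_s) ⇒ v_s = v · |1 − f/f'|.
v_s = 1489 × |1 − 2.2/2.2319| = 1489 × 0.01429 ≈ 21.3 m/s.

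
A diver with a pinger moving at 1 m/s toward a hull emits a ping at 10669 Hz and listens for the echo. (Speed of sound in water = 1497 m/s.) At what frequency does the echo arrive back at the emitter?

The hull receives the sound from a moving source: f₁ = f₀ · v/(v − v_e) = 10669 × 1497/1496 ≈ 10676 Hz.
On the return leg the diver with a pinger is a moving observer: f₂ = f₁ · (v + v_e)/v = 10676 × 1498/1497 ≈ 10683 Hz.
Equivalently f₂ = f₀ · (v + v_e)/(v − v_e).

10683 Hz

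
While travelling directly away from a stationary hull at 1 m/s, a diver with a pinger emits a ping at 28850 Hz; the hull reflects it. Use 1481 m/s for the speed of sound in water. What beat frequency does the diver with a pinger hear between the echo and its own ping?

38.9 Hz

The hull receives the sound from a moving source: f₁ = f₀ · v/(v + v_e) = 28850 × 1481/1482 ≈ 28830.5 Hz.
On the return leg the diver with a pinger is a moving observer: f₂ = f₁ · (v − v_e)/v = 28830.5 × 1480/1481 ≈ 28811.1 Hz.
Beat against the emitted tone: |f₂ − f₀| = 2v_e·f₀/(v + v_e) = 2 × 1 × 28850/1482 ≈ 38.9 Hz.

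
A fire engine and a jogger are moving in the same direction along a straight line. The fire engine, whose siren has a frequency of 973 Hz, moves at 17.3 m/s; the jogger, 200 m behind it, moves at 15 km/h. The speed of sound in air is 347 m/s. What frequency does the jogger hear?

15 km/h = 4.167 m/s.
The jogger is behind, so the fire engine is moving away from it while the jogger is moving toward the fire engine.
General Doppler shift: f' = f · (v + v_o)/(v + v_s).
f' = 973 × (347 + 4.167)/(347 + 17.3) = 973 × 351.17/364.3 ≈ 938 Hz.

938 Hz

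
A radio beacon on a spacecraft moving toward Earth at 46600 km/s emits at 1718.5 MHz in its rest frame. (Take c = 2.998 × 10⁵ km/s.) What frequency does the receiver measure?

2010.0 MHz

β = v/c = 46600/299800 = 0.1554.
Relativistic Doppler for frequency: f' = f₀ · √((1 + β)/(1 − β)).
f' = 1718.5 × √(1.1554/0.8446) = 1718.5 × 1.16965 ≈ 2010.0 MHz.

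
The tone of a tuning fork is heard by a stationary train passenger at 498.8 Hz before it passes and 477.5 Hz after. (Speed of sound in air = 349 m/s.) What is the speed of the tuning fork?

f₁/f₂ = (v + v_s)/(v − v_s), so v_s = v · (f₁ − f₂)/(f₁ + f₂).
v_s = 349 × (498.8 − 477.5)/(498.8 + 477.5) = 349 × 21.3/976.3 ≈ 7.6 m/s.

7.6 m/s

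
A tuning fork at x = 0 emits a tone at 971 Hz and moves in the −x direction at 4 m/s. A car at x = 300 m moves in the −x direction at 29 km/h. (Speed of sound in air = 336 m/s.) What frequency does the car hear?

29 km/h = 8.056 m/s.
The observer lies on the +x side, so the source is heading away from the observer and the observer is heading toward the source.
General Doppler shift: f' = f · (v + v_o)/(v + v_s).
f' = 971 × (336 + 8.056)/(336 + 4) = 971 × 344.06/340 ≈ 983 Hz.

983 Hz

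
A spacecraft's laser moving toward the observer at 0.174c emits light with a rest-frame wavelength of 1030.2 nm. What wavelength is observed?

Relativistic Doppler for wavelength: λ' = λ₀ · √((1 − β)/(1 + β)).
λ' = 1030.2 × √(0.8260/1.1740) = 1030.2 × 0.83880 ≈ 864.1 nm.

864.1 nm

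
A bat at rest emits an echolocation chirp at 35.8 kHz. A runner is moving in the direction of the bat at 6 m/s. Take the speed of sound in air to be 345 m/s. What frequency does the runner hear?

36.4 kHz

Only the observer moves, toward the source, so f' = f · (v + v_o)/v.
f' = 35.8 × (345 + 6)/345 = 35.8 × 351/345 ≈ 36.4 kHz.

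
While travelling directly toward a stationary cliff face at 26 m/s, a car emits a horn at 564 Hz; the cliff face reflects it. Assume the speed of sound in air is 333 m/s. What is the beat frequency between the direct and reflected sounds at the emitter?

96 Hz

The cliff face receives the sound from a moving source: f₁ = f₀ · v/(v − v_e) = 564 × 333/307 ≈ 611.8 Hz.
On the return leg the car is a moving observer: f₂ = f₁ · (v + v_e)/v = 611.8 × 359/333 ≈ 659.5 Hz.
Equivalently f₂ = f₀ · (v + v_e)/(v − v_e).
Beat against the emitted tone: |f₂ − f₀| = 2v_e·f₀/(v − v_e) = 2 × 26 × 564/307 ≈ 96 Hz.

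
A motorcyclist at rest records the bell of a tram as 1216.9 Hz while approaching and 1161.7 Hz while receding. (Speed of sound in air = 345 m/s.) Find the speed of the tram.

f₁/f₂ = (v + v_s)/(v − v_s), so v_s = v · (f₁ − f₂)/(f₁ + f₂).
v_s = 345 × (1216.9 − 1161.7)/(1216.9 + 1161.7) = 345 × 55.2/2378.6 ≈ 8.0 m/s.

8.0 m/s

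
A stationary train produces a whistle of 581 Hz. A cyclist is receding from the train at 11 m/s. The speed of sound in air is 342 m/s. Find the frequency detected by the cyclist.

Only the observer moves, away from the source, so f' = f · (v − v_o)/v.
f' = 581 × (342 − 11)/342 = 581 × 331/342 ≈ 562 Hz.

562 Hz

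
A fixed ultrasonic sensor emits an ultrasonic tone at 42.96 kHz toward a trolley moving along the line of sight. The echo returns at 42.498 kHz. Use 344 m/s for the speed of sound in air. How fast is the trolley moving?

Double Doppler shift off a moving reflector: f₂ = f₀ · (v + u)/(v − u) (u > 0 toward emitter).
Rearranging, u = v · (f₂ − f₀)/(f₂ + f₀) = 344 × -0.462/85.458 ≈ -1.86 m/s.
So the trolley is moving at 1.86 m/s away from the emitter.

1.86 m/s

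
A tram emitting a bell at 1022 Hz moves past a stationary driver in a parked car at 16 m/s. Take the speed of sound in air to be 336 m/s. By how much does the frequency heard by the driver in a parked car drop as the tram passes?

97.6 Hz

Approaching: f₁ = f · v/(v − v_s) = 1022 × 336/320 ≈ 1073.1 Hz.
Receding: f₂ = f · v/(v + v_s) = 1022 × 336/352 ≈ 975.5 Hz.
Drop: f₁ − f₂ = 2f·v·v_s/(v² − v_s²) = 2 × 1022 × 336 × 16/(336² − 16²) ≈ 97.6 Hz.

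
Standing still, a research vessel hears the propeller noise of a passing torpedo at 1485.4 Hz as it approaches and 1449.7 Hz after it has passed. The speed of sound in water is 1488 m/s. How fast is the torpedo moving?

18.1 m/s

f₁/f₂ = (v + v_s)/(v − v_s), so v_s = v · (f₁ − f₂)/(f₁ + f₂).
v_s = 1488 × (1485.4 − 1449.7)/(1485.4 + 1449.7) = 1488 × 35.7/2935.1 ≈ 18.1 m/s.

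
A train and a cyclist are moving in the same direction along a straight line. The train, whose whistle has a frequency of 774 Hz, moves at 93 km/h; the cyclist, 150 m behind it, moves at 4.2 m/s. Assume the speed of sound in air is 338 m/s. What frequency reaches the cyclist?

93 km/h = 25.83 m/s.
The cyclist is behind, so the train is moving away from it while the cyclist is moving toward the train.
With source receding and observer approaching, f' = f · (v + v_o)/(v + v_s).
f' = 774 × (338 + 4.2)/(338 + 25.83) = 774 × 342.2/363.83 ≈ 728 Hz.

728 Hz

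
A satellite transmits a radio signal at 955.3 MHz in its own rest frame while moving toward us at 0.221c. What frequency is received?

Relativistic Doppler for frequency: f' = f₀ · √((1 + β)/(1 − β)).
f' = 955.3 × √(1.2210/0.7790) = 955.3 × 1.25196 ≈ 1196.0 MHz.

1196.0 MHz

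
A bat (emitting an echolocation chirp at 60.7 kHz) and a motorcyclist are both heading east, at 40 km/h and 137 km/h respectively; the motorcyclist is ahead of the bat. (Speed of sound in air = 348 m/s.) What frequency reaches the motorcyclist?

55.8 kHz

40 km/h = 11.11 m/s; 137 km/h = 38.06 m/s.
The motorcyclist is ahead, so the bat is moving toward it while the motorcyclist is moving away from the bat.
Both move, so f' = f · (v − v_o)/(v − v_s).
f' = 60.7 × (348 − 38.06)/(348 − 11.11) = 60.7 × 309.94/336.89 ≈ 55.8 kHz.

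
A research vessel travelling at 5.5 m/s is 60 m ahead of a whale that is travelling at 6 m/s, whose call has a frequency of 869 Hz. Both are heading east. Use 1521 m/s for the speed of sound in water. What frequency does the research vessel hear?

The research vessel is ahead, so the whale is moving toward it while the research vessel is moving away from the whale.
General Doppler shift: f' = f · (v − v_o)/(v − v_s).
f' = 869 × (1521 − 5.5)/(1521 − 6) = 869 × 1515.5/1515 ≈ 869 Hz.

869 Hz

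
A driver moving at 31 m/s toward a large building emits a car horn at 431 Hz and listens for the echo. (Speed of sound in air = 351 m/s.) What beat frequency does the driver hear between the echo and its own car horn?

The large building receives the sound from a moving source: f₁ = f₀ · v/(v − v_e) = 431 × 351/320 ≈ 472.8 Hz.
On the return leg the driver is a moving observer: f₂ = f₁ · (v + v_e)/v = 472.8 × 382/351 ≈ 514.5 Hz.
Beat against the emitted tone: |f₂ − f₀| = 2v_e·f₀/(v − v_e) = 2 × 31 × 431/320 ≈ 84 Hz.

84 Hz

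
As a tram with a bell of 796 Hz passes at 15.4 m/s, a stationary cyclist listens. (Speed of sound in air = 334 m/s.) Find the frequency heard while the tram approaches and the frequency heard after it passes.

Approaching: f₁ = f · v/(v − v_s) = 796 × 334/318.6 ≈ 834 Hz.
Receding: f₂ = f · v/(v + v_s) = 796 × 334/349.4 ≈ 761 Hz.

834 Hz approaching; 761 Hz receding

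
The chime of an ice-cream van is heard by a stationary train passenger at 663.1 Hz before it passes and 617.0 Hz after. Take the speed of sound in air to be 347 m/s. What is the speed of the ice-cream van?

f₁/f₂ = (v + v_s)/(v − v_s), so v_s = v · (f₁ − f₂)/(f₁ + f₂).
v_s = 347 × (663.1 − 617.0)/(663.1 + 617.0) = 347 × 46.1/1280.1 ≈ 12.5 m/s.

12.5 m/s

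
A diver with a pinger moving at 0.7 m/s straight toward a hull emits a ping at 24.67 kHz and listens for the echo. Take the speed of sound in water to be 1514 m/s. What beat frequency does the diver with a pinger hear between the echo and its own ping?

The hull receives the sound from a moving source: f₁ = f₀ · v/(v − v_e) = 24.67 × 1514/1513.3 ≈ 24.6814 kHz.
On the return leg the diver with a pinger is a moving observer: f₂ = f₁ · (v + v_e)/v = 24.6814 × 1514.7/1514 ≈ 24.6928 kHz.
Equivalently f₂ = f₀ · (v + v_e)/(v − v_e).
Beat against the emitted tone (with f₀ = 24670 Hz): |f₂ − f₀| = 2v_e·f₀/(v − v_e) = 2 × 0.7 × 24670/1513.3 ≈ 22.8 Hz.

22.8 Hz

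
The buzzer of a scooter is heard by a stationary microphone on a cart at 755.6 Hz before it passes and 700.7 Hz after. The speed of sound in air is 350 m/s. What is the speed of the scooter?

f₁/f₂ = (v + v_s)/(v − v_s), so v_s = v · (f₁ − f₂)/(f₁ + f₂).
v_s = 350 × (755.6 − 700.7)/(755.6 + 700.7) = 350 × 54.9/1456.3 ≈ 13.2 m/s.

13.2 m/s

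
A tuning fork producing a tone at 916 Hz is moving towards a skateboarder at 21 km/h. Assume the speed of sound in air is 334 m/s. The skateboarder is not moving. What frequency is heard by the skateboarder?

21 km/h = 5.833 m/s.
Moving source, stationary observer: f' = f · v/(v − v_s) since the source is approaching.
f' = 916 × 334/(334 − 5.833) = 916 × 334/328.2 ≈ 932 Hz.

932 Hz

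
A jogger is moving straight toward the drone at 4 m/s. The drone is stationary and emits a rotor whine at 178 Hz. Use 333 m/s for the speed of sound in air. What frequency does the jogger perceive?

Moving observer, stationary source: f' = f · (v + v_o)/v.
f' = 178 × (333 + 4)/333 = 178 × 337/333 ≈ 180 Hz.

180 Hz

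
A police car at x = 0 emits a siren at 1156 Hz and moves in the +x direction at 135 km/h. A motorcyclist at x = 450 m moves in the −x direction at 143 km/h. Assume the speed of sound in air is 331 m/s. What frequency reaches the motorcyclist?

1460 Hz

135 km/h = 37.5 m/s; 143 km/h = 39.72 m/s.
The observer lies on the +x side, so the source is heading toward the observer and the observer is heading toward the source.
With source approaching and observer approaching, f' = f · (v + v_o)/(v − v_s).
f' = 1156 × (331 + 39.72)/(331 − 37.5) = 1156 × 370.72/293.5 ≈ 1460 Hz.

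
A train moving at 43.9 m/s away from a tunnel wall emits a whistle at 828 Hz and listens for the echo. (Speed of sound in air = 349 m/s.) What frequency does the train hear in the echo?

643 Hz

The tunnel wall receives the sound from a moving source: f₁ = f₀ · v/(v + v_e) = 828 × 349/392.9 ≈ 735 Hz.
On the return leg the train is a moving observer: f₂ = f₁ · (v − v_e)/v = 735 × 305.1/349 ≈ 643 Hz.
Equivalently f₂ = f₀ · (v − v_e)/(v + v_e).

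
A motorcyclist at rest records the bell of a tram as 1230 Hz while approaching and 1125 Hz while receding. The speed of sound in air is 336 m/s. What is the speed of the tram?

15.0 m/s

f₁/f₂ = (v + v_s)/(v − v_s), so v_s = v · (f₁ − f₂)/(f₁ + f₂).
v_s = 336 × (1230 − 1125)/(1230 + 1125) = 336 × 105/2355 ≈ 15.0 m/s.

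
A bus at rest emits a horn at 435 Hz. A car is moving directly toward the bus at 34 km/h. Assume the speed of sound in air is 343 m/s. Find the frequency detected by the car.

34 km/h = 9.444 m/s.
Only the observer moves, toward the source, so f' = f · (v + v_o)/v.
f' = 435 × (343 + 9.444)/343 = 435 × 352.44/343 ≈ 447 Hz.

447 Hz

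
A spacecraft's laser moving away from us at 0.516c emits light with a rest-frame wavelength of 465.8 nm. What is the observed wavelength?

824.4 nm

Relativistic Doppler for wavelength: λ' = λ₀ · √((1 + β)/(1 − β)).
λ' = 465.8 × √(1.5160/0.4840) = 465.8 × 1.76981 ≈ 824.4 nm.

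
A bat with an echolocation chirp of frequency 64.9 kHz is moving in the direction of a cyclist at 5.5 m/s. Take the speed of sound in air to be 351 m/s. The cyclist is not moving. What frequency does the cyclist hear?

With the source moving toward a stationary observer, f' = f · v/(v − v_s).
f' = 64.9 × 351/(351 − 5.5) = 64.9 × 351/345.5 ≈ 65.9 kHz.

65.9 kHz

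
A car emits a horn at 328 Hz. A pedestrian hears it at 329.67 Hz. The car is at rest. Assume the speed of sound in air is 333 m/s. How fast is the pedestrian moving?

f' > f, so the pedestrian is approaching.
f' = f · (v + v_o)/v ⇒ v_o = v · |f'/f − 1|.
v_o = 333 × |329.67/328 − 1| = 333 × 0.005091 ≈ 1.70 m/s.

1.70 m/s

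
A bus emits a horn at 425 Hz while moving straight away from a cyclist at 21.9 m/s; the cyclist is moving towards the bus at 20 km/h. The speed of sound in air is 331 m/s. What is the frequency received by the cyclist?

405 Hz

20 km/h = 5.556 m/s.
With source receding and observer approaching, f' = f · (v + v_o)/(v + v_s).
f' = 425 × (331 + 5.556)/(331 + 21.9) = 425 × 336.56/352.9 ≈ 405 Hz.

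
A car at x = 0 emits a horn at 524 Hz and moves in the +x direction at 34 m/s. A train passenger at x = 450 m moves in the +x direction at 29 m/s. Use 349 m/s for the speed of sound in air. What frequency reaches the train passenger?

532 Hz

The observer lies on the +x side, so the source is heading toward the observer and the observer is heading away from the source.
With source approaching and observer receding, f' = f · (v − v_o)/(v − v_s).
f' = 524 × (349 − 29)/(349 − 34) = 524 × 320/315 ≈ 532 Hz.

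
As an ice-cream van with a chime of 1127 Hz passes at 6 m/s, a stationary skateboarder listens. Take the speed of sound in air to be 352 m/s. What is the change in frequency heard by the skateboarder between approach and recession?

Approaching: f₁ = f · v/(v − v_s) = 1127 × 352/346 ≈ 1146.5 Hz.
Receding: f₂ = f · v/(v + v_s) = 1127 × 352/358 ≈ 1108.1 Hz.
Drop: f₁ − f₂ = 2f·v·v_s/(v² − v_s²) = 2 × 1127 × 352 × 6/(352² − 6²) ≈ 38.4 Hz.

38.4 Hz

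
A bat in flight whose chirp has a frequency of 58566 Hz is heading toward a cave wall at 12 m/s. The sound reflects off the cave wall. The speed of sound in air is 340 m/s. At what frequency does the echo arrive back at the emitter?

62851 Hz

The cave wall receives the sound from a moving source: f₁ = f₀ · v/(v − v_e) = 58566 × 340/328 ≈ 60709 Hz.
On the return leg the bat in flight is a moving observer: f₂ = f₁ · (v + v_e)/v = 60709 × 352/340 ≈ 62851 Hz.
Equivalently f₂ = f₀ · (v + v_e)/(v − v_e).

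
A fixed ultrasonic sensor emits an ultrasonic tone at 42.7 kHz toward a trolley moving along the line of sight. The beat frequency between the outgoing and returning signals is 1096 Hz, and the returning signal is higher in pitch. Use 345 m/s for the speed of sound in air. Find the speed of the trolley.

Double Doppler shift off a moving reflector: f₂ = f₀ · (v + u)/(v − u) (u > 0 toward emitter).
Returning signal is higher, so f₂ = f₀ + Δf = 42700 + 1096 = 43796 Hz.
Rearranging, u = v · (f₂ − f₀)/(f₂ + f₀) = 345 × 1096/86496 ≈ 4.4 m/s.
So the trolley is moving at 4.4 m/s toward the emitter.

4.4 m/s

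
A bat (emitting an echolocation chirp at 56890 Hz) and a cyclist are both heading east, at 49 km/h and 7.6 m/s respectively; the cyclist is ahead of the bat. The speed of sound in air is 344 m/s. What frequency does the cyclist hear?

49 km/h = 13.61 m/s.
The cyclist is ahead, so the bat is moving toward it while the cyclist is moving away from the bat.
General Doppler shift: f' = f · (v − v_o)/(v − v_s).
f' = 56890 × (344 − 7.6)/(344 − 13.61) = 56890 × 336.4/330.39 ≈ 57925 Hz.

57925 Hz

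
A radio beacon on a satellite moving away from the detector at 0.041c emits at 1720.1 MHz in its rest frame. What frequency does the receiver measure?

1651.0 MHz

Relativistic Doppler for frequency: f' = f₀ · √((1 − β)/(1 + β)).
f' = 1720.1 × √(0.9590/1.0410) = 1720.1 × 0.95981 ≈ 1651.0 MHz.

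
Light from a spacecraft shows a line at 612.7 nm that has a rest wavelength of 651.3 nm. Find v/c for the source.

λ'/λ₀ = 0.9407 < 1 (blueshift), so the source is approaching.
λ'/λ₀ = √((1 − β)/(1 + β)) for an approaching source ⇒ β = (1 − r²)/(1 + r²) with r = λ'/λ₀.
β = (1 − 0.8850)/(1 + 0.8850) ≈ 0.061.

0.061c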